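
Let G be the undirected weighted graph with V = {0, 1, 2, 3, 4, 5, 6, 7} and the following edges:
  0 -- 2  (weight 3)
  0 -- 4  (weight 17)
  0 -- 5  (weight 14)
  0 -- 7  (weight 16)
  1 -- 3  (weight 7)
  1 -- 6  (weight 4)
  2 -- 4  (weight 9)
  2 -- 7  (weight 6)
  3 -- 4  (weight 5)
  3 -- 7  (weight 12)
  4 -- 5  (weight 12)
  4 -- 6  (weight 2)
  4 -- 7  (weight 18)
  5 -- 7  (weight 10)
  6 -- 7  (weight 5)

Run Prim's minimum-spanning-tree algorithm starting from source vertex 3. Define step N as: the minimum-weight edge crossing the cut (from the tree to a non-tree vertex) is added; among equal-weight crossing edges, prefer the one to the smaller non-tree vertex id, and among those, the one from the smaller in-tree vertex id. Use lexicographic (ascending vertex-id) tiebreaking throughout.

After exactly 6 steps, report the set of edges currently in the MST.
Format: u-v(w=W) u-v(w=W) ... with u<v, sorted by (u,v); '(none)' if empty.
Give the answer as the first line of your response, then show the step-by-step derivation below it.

0-2(w=3) 1-6(w=4) 2-7(w=6) 3-4(w=5) 4-6(w=2) 6-7(w=5)

step 1: add edge 3-4 (w=5); MST = {3-4(w=5)}
step 2: add edge 4-6 (w=2); MST = {3-4(w=5) 4-6(w=2)}
step 3: add edge 1-6 (w=4); MST = {1-6(w=4) 3-4(w=5) 4-6(w=2)}
step 4: add edge 6-7 (w=5); MST = {1-6(w=4) 3-4(w=5) 4-6(w=2) 6-7(w=5)}
step 5: add edge 2-7 (w=6); MST = {1-6(w=4) 2-7(w=6) 3-4(w=5) 4-6(w=2) 6-7(w=5)}
step 6: add edge 0-2 (w=3); MST = {0-2(w=3) 1-6(w=4) 2-7(w=6) 3-4(w=5) 4-6(w=2) 6-7(w=5)}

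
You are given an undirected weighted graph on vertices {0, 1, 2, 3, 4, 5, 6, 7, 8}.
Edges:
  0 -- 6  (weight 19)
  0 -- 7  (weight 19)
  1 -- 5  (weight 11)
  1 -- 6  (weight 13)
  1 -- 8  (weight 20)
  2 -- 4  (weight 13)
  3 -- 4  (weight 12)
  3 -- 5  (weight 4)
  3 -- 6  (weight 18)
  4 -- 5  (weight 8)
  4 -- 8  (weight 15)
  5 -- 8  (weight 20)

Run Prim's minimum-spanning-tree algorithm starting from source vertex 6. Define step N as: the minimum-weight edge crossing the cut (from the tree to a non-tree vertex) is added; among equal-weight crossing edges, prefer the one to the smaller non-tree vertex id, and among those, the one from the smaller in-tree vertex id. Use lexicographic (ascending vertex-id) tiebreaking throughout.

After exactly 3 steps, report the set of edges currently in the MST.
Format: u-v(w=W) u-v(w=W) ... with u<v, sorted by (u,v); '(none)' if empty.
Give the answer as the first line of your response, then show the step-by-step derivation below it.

1-5(w=11) 1-6(w=13) 3-5(w=4)

step 1: add edge 1-6 (w=13); MST = {1-6(w=13)}
step 2: add edge 1-5 (w=11); MST = {1-5(w=11) 1-6(w=13)}
step 3: add edge 3-5 (w=4); MST = {1-5(w=11) 1-6(w=13) 3-5(w=4)}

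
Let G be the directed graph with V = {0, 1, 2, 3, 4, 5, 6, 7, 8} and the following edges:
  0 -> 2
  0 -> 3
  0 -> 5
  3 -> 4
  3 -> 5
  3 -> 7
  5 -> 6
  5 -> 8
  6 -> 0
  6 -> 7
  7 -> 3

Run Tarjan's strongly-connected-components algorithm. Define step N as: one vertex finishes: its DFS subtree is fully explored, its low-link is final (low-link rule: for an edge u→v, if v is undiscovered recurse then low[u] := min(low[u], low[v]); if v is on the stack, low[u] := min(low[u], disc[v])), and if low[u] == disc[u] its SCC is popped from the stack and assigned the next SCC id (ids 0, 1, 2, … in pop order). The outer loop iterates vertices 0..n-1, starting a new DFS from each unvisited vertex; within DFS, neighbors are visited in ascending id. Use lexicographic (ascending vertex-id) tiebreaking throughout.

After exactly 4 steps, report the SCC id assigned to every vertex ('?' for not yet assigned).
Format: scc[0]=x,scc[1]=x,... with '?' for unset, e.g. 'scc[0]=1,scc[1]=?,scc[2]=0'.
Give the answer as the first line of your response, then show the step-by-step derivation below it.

scc[0]=?,scc[1]=?,scc[2]=0,scc[3]=?,scc[4]=1,scc[5]=?,scc[6]=?,scc[7]=?,scc[8]=?

step 1: low=(low[0]=0,low[1]=?,low[2]=1,low[3]=?,low[4]=?,low[5]=?,low[6]=?,low[7]=?,low[8]=?); scc=(scc[0]=?,scc[1]=?,scc[2]=0,scc[3]=?,scc[4]=?,scc[5]=?,scc[6]=?,scc[7]=?,scc[8]=?)
step 2: low=(low[0]=0,low[1]=?,low[2]=1,low[3]=2,low[4]=3,low[5]=?,low[6]=?,low[7]=?,low[8]=?); scc=(scc[0]=?,scc[1]=?,scc[2]=0,scc[3]=?,scc[4]=1,scc[5]=?,scc[6]=?,scc[7]=?,scc[8]=?)
step 3: low=(low[0]=0,low[1]=?,low[2]=1,low[3]=2,low[4]=3,low[5]=4,low[6]=0,low[7]=2,low[8]=?); scc=(scc[0]=?,scc[1]=?,scc[2]=0,scc[3]=?,scc[4]=1,scc[5]=?,scc[6]=?,scc[7]=?,scc[8]=?)
step 4: low=(low[0]=0,low[1]=?,low[2]=1,low[3]=2,low[4]=3,low[5]=4,low[6]=0,low[7]=2,low[8]=?); scc=(scc[0]=?,scc[1]=?,scc[2]=0,scc[3]=?,scc[4]=1,scc[5]=?,scc[6]=?,scc[7]=?,scc[8]=?)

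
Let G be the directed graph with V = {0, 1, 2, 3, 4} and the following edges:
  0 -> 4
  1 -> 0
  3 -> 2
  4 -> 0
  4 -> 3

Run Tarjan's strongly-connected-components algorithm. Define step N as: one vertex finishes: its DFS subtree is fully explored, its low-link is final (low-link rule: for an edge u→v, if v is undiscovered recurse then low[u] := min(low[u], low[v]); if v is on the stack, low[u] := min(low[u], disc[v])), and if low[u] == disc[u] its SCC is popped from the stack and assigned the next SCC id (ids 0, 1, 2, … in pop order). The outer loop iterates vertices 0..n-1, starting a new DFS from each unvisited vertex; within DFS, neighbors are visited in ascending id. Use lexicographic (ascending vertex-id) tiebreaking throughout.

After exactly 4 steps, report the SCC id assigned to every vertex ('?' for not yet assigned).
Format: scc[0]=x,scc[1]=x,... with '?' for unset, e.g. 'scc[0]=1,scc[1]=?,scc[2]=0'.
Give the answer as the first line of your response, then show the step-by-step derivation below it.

scc[0]=2,scc[1]=?,scc[2]=0,scc[3]=1,scc[4]=2

step 1: low=(low[0]=0,low[1]=?,low[2]=3,low[3]=2,low[4]=0); scc=(scc[0]=?,scc[1]=?,scc[2]=0,scc[3]=?,scc[4]=?)
step 2: low=(low[0]=0,low[1]=?,low[2]=3,low[3]=2,low[4]=0); scc=(scc[0]=?,scc[1]=?,scc[2]=0,scc[3]=1,scc[4]=?)
step 3: low=(low[0]=0,low[1]=?,low[2]=3,low[3]=2,low[4]=0); scc=(scc[0]=?,scc[1]=?,scc[2]=0,scc[3]=1,scc[4]=?)
step 4: low=(low[0]=0,low[1]=?,low[2]=3,low[3]=2,low[4]=0); scc=(scc[0]=2,scc[1]=?,scc[2]=0,scc[3]=1,scc[4]=2)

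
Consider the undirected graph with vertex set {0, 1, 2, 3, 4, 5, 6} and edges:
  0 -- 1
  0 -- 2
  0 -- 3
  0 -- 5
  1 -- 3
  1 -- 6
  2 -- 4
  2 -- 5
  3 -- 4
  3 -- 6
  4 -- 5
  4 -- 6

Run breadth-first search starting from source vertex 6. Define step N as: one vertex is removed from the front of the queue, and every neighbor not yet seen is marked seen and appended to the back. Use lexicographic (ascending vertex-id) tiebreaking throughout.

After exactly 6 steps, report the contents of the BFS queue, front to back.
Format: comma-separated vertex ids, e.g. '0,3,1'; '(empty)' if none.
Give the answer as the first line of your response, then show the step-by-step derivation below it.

5

step 1: dequeue 6; queue=[1,3,4]; order=6
step 2: dequeue 1; queue=[3,4,0]; order=6,1
step 3: dequeue 3; queue=[4,0]; order=6,1,3
step 4: dequeue 4; queue=[0,2,5]; order=6,1,3,4
step 5: dequeue 0; queue=[2,5]; order=6,1,3,4,0
step 6: dequeue 2; queue=[5]; order=6,1,3,4,0,2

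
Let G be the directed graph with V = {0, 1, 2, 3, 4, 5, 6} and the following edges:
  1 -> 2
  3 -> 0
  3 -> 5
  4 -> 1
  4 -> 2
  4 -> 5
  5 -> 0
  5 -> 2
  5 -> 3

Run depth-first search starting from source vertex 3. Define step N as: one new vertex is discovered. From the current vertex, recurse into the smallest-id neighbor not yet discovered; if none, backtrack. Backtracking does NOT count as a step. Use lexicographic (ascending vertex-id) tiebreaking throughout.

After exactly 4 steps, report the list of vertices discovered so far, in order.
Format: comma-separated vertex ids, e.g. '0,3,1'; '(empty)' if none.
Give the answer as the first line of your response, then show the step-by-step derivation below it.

3,0,5,2

step 1: discover 3; path=3; order=3
step 2: discover 0; path=3>0; order=3,0
step 3: discover 5; path=3>5; order=3,0,5
step 4: discover 2; path=3>5>2; order=3,0,5,2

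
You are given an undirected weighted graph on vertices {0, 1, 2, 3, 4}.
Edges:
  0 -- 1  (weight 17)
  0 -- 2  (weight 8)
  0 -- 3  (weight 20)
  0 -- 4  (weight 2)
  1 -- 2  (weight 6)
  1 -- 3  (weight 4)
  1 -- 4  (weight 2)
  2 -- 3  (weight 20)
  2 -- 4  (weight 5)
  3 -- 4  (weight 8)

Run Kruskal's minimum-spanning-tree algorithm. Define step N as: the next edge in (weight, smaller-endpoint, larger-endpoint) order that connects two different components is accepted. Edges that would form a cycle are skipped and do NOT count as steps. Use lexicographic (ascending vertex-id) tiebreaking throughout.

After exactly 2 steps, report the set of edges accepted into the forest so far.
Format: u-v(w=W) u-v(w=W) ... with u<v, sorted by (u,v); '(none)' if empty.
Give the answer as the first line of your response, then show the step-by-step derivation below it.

0-4(w=2) 1-4(w=2)

step 1: add edge 0-4 (w=2); MST = {0-4(w=2)}
step 2: add edge 1-4 (w=2); MST = {0-4(w=2) 1-4(w=2)}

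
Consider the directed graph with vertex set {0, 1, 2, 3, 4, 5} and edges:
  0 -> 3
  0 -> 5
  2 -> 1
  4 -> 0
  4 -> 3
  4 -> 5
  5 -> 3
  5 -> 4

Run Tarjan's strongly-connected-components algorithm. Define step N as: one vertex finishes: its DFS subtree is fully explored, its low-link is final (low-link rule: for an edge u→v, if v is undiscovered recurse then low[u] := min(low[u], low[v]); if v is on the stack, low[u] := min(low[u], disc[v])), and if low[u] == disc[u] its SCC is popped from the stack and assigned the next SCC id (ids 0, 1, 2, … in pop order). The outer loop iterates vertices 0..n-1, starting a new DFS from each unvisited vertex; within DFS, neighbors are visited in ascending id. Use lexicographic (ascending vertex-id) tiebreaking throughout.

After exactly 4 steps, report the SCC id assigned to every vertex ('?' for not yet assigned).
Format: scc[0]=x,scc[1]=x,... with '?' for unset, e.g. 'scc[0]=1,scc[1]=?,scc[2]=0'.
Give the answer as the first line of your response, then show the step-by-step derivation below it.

scc[0]=1,scc[1]=?,scc[2]=?,scc[3]=0,scc[4]=1,scc[5]=1

step 1: low=(low[0]=0,low[1]=?,low[2]=?,low[3]=1,low[4]=?,low[5]=?); scc=(scc[0]=?,scc[1]=?,scc[2]=?,scc[3]=0,scc[4]=?,scc[5]=?)
step 2: low=(low[0]=0,low[1]=?,low[2]=?,low[3]=1,low[4]=0,low[5]=2); scc=(scc[0]=?,scc[1]=?,scc[2]=?,scc[3]=0,scc[4]=?,scc[5]=?)
step 3: low=(low[0]=0,low[1]=?,low[2]=?,low[3]=1,low[4]=0,low[5]=0); scc=(scc[0]=?,scc[1]=?,scc[2]=?,scc[3]=0,scc[4]=?,scc[5]=?)
step 4: low=(low[0]=0,low[1]=?,low[2]=?,low[3]=1,low[4]=0,low[5]=0); scc=(scc[0]=1,scc[1]=?,scc[2]=?,scc[3]=0,scc[4]=1,scc[5]=1)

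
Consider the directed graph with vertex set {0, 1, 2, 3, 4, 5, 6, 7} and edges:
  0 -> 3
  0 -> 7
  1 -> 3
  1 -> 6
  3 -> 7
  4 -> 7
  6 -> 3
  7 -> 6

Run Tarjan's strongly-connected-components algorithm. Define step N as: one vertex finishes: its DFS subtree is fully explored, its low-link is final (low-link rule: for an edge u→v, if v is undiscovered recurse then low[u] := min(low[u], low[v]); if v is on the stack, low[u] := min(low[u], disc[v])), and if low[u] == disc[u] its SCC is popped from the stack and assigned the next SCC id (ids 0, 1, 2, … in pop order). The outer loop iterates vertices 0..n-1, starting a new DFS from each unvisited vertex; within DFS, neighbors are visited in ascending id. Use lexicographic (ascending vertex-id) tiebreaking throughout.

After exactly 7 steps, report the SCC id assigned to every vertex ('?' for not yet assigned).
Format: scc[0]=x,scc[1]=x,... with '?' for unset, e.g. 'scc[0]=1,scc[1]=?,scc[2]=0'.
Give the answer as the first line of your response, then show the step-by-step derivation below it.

scc[0]=1,scc[1]=2,scc[2]=3,scc[3]=0,scc[4]=4,scc[5]=?,scc[6]=0,scc[7]=0

step 1: low=(low[0]=0,low[1]=?,low[2]=?,low[3]=1,low[4]=?,low[5]=?,low[6]=1,low[7]=2); scc=(scc[0]=?,scc[1]=?,scc[2]=?,scc[3]=?,scc[4]=?,scc[5]=?,scc[6]=?,scc[7]=?)
step 2: low=(low[0]=0,low[1]=?,low[2]=?,low[3]=1,low[4]=?,low[5]=?,low[6]=1,low[7]=1); scc=(scc[0]=?,scc[1]=?,scc[2]=?,scc[3]=?,scc[4]=?,scc[5]=?,scc[6]=?,scc[7]=?)
step 3: low=(low[0]=0,low[1]=?,low[2]=?,low[3]=1,low[4]=?,low[5]=?,low[6]=1,low[7]=1); scc=(scc[0]=?,scc[1]=?,scc[2]=?,scc[3]=0,scc[4]=?,scc[5]=?,scc[6]=0,scc[7]=0)
step 4: low=(low[0]=0,low[1]=?,low[2]=?,low[3]=1,low[4]=?,low[5]=?,low[6]=1,low[7]=1); scc=(scc[0]=1,scc[1]=?,scc[2]=?,scc[3]=0,scc[4]=?,scc[5]=?,scc[6]=0,scc[7]=0)
step 5: low=(low[0]=0,low[1]=4,low[2]=?,low[3]=1,low[4]=?,low[5]=?,low[6]=1,low[7]=1); scc=(scc[0]=1,scc[1]=2,scc[2]=?,scc[3]=0,scc[4]=?,scc[5]=?,scc[6]=0,scc[7]=0)
step 6: low=(low[0]=0,low[1]=4,low[2]=5,low[3]=1,low[4]=?,low[5]=?,low[6]=1,low[7]=1); scc=(scc[0]=1,scc[1]=2,scc[2]=3,scc[3]=0,scc[4]=?,scc[5]=?,scc[6]=0,scc[7]=0)
step 7: low=(low[0]=0,low[1]=4,low[2]=5,low[3]=1,low[4]=6,low[5]=?,low[6]=1,low[7]=1); scc=(scc[0]=1,scc[1]=2,scc[2]=3,scc[3]=0,scc[4]=4,scc[5]=?,scc[6]=0,scc[7]=0)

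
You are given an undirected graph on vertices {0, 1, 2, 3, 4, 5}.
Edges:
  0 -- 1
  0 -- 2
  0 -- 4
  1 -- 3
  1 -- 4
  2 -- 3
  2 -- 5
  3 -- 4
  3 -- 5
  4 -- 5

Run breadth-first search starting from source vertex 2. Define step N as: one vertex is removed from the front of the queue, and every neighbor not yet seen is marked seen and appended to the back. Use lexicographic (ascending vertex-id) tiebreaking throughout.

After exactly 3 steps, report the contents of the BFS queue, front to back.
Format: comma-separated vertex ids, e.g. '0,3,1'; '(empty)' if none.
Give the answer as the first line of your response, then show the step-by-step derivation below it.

5,1,4

step 1: dequeue 2; queue=[0,3,5]; order=2
step 2: dequeue 0; queue=[3,5,1,4]; order=2,0
step 3: dequeue 3; queue=[5,1,4]; order=2,0,3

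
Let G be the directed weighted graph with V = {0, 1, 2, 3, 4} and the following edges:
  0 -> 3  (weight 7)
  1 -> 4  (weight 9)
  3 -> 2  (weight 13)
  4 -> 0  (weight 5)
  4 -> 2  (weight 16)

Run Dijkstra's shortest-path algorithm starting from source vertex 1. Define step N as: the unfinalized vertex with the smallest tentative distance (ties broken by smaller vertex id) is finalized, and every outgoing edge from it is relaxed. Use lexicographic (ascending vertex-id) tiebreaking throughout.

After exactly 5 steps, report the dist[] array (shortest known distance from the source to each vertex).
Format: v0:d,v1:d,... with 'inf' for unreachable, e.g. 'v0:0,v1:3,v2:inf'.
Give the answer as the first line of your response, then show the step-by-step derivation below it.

v0:14,v1:0,v2:25,v3:21,v4:9

step 1: dist = v0:inf,v1:0,v2:inf,v3:inf,v4:9
step 2: dist = v0:14,v1:0,v2:25,v3:inf,v4:9
step 3: dist = v0:14,v1:0,v2:25,v3:21,v4:9
step 4: dist = v0:14,v1:0,v2:25,v3:21,v4:9
step 5: dist = v0:14,v1:0,v2:25,v3:21,v4:9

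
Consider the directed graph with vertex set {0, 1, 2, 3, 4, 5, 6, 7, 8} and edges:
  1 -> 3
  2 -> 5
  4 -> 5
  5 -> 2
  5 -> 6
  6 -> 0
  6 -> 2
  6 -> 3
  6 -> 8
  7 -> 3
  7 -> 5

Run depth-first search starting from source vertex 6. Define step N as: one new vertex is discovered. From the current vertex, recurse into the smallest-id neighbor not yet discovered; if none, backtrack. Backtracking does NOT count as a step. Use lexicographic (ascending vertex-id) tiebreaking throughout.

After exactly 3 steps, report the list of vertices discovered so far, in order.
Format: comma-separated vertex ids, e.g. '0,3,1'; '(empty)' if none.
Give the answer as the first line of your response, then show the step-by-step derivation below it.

6,0,2

step 1: discover 6; path=6; order=6
step 2: discover 0; path=6>0; order=6,0
step 3: discover 2; path=6>2; order=6,0,2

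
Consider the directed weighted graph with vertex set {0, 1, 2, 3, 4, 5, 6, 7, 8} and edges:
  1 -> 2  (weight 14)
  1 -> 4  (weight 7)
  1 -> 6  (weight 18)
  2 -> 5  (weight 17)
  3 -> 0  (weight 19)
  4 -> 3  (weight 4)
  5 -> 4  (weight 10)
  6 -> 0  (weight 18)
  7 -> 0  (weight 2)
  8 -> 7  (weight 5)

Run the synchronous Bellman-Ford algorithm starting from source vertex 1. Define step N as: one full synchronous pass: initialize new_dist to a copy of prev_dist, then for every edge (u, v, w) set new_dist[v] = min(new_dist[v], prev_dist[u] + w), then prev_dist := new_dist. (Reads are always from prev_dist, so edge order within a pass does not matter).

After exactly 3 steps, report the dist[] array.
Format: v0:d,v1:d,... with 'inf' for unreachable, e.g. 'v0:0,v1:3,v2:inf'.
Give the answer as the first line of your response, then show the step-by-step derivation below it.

v0:30,v1:0,v2:14,v3:11,v4:7,v5:31,v6:18,v7:inf,v8:inf

step 1: dist = v0:inf,v1:0,v2:14,v3:inf,v4:7,v5:inf,v6:18,v7:inf,v8:inf
step 2: dist = v0:36,v1:0,v2:14,v3:11,v4:7,v5:31,v6:18,v7:inf,v8:inf
step 3: dist = v0:30,v1:0,v2:14,v3:11,v4:7,v5:31,v6:18,v7:inf,v8:inf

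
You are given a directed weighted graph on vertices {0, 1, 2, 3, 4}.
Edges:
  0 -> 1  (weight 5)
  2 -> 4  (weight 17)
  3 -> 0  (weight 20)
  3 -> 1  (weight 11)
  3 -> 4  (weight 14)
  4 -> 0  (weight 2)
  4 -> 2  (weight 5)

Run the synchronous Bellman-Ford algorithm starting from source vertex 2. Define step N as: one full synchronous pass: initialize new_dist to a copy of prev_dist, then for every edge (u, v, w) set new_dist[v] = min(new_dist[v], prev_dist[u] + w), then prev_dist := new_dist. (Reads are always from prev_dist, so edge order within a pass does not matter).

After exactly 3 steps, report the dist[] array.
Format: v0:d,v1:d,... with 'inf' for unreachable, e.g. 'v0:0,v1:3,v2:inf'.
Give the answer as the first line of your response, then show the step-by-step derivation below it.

v0:19,v1:24,v2:0,v3:inf,v4:17

step 1: dist = v0:inf,v1:inf,v2:0,v3:inf,v4:17
step 2: dist = v0:19,v1:inf,v2:0,v3:inf,v4:17
step 3: dist = v0:19,v1:24,v2:0,v3:inf,v4:17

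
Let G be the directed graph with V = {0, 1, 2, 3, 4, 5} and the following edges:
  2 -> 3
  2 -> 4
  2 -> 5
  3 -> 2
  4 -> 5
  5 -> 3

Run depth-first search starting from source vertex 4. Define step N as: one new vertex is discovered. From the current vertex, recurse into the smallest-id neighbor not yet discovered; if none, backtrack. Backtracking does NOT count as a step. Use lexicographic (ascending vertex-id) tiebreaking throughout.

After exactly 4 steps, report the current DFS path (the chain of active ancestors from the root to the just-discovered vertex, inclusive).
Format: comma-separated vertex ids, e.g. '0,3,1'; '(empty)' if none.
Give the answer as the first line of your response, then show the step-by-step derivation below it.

4,5,3,2

step 1: discover 4; path=4; order=4
step 2: discover 5; path=4>5; order=4,5
step 3: discover 3; path=4>5>3; order=4,5,3
step 4: discover 2; path=4>5>3>2; order=4,5,3,2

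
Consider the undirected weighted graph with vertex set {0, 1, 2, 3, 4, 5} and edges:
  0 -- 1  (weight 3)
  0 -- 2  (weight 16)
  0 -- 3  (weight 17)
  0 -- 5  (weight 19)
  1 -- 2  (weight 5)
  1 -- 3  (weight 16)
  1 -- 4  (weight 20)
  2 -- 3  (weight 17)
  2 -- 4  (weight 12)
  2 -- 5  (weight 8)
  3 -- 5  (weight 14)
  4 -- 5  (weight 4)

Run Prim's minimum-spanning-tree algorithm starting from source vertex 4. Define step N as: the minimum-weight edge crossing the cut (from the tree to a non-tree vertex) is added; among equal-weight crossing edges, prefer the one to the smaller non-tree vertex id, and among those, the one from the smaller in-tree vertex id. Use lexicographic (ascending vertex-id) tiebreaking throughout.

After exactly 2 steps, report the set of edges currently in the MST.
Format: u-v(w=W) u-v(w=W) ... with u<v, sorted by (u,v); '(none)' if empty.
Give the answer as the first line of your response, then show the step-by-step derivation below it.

2-5(w=8) 4-5(w=4)

step 1: add edge 4-5 (w=4); MST = {4-5(w=4)}
step 2: add edge 2-5 (w=8); MST = {2-5(w=8) 4-5(w=4)}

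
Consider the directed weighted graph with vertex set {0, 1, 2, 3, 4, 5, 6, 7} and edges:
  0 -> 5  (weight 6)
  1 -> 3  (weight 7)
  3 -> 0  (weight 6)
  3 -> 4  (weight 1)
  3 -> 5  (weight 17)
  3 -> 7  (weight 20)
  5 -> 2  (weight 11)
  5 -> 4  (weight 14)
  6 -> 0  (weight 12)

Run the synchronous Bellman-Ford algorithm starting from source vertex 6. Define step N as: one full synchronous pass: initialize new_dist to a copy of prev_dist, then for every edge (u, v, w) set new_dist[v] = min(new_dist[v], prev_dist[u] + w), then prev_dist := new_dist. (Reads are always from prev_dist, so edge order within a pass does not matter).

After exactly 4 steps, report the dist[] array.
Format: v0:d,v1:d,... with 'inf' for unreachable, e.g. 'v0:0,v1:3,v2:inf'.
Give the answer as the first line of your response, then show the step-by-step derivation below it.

v0:12,v1:inf,v2:29,v3:inf,v4:32,v5:18,v6:0,v7:inf

step 1: dist = v0:12,v1:inf,v2:inf,v3:inf,v4:inf,v5:inf,v6:0,v7:inf
step 2: dist = v0:12,v1:inf,v2:inf,v3:inf,v4:inf,v5:18,v6:0,v7:inf
step 3: dist = v0:12,v1:inf,v2:29,v3:inf,v4:32,v5:18,v6:0,v7:inf
step 4: dist = v0:12,v1:inf,v2:29,v3:inf,v4:32,v5:18,v6:0,v7:inf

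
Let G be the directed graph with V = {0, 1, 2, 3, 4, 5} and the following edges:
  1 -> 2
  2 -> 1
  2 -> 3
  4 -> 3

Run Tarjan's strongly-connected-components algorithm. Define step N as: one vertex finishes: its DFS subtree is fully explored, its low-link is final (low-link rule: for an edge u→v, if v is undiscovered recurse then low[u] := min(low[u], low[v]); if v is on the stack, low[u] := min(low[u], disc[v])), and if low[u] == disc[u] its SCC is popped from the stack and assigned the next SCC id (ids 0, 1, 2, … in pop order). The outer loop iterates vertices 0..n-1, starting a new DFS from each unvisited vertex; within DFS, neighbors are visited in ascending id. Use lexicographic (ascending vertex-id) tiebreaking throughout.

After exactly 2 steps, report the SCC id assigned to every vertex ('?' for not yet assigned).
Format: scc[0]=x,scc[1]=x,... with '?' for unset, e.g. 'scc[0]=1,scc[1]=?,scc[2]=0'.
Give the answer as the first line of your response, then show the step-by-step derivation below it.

scc[0]=0,scc[1]=?,scc[2]=?,scc[3]=1,scc[4]=?,scc[5]=?

step 1: low=(low[0]=0,low[1]=?,low[2]=?,low[3]=?,low[4]=?,low[5]=?); scc=(scc[0]=0,scc[1]=?,scc[2]=?,scc[3]=?,scc[4]=?,scc[5]=?)
step 2: low=(low[0]=0,low[1]=1,low[2]=1,low[3]=3,low[4]=?,low[5]=?); scc=(scc[0]=0,scc[1]=?,scc[2]=?,scc[3]=1,scc[4]=?,scc[5]=?)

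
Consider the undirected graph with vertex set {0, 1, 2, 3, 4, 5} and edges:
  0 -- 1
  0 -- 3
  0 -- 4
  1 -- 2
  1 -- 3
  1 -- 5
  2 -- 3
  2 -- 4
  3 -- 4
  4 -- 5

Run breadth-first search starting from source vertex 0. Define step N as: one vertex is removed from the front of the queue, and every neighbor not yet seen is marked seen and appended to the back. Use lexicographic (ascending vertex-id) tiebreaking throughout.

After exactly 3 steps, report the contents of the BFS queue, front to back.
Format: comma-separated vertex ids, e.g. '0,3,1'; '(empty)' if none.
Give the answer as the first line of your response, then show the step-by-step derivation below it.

4,2,5

step 1: dequeue 0; queue=[1,3,4]; order=0
step 2: dequeue 1; queue=[3,4,2,5]; order=0,1
step 3: dequeue 3; queue=[4,2,5]; order=0,1,3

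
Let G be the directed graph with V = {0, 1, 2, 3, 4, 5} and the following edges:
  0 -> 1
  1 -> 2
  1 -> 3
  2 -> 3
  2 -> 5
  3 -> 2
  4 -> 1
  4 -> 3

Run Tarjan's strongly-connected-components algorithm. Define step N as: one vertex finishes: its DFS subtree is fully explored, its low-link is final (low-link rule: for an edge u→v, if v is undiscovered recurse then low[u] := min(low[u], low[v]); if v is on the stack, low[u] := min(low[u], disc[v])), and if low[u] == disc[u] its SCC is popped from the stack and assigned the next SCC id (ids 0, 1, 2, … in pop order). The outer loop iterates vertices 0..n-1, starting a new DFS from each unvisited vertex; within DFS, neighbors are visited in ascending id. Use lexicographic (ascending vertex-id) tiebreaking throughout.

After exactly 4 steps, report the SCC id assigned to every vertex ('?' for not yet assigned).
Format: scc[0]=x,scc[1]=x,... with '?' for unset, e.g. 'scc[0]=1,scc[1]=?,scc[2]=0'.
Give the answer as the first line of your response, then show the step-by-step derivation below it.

scc[0]=?,scc[1]=2,scc[2]=1,scc[3]=1,scc[4]=?,scc[5]=0

step 1: low=(low[0]=0,low[1]=1,low[2]=2,low[3]=2,low[4]=?,low[5]=?); scc=(scc[0]=?,scc[1]=?,scc[2]=?,scc[3]=?,scc[4]=?,scc[5]=?)
step 2: low=(low[0]=0,low[1]=1,low[2]=2,low[3]=2,low[4]=?,low[5]=4); scc=(scc[0]=?,scc[1]=?,scc[2]=?,scc[3]=?,scc[4]=?,scc[5]=0)
step 3: low=(low[0]=0,low[1]=1,low[2]=2,low[3]=2,low[4]=?,low[5]=4); scc=(scc[0]=?,scc[1]=?,scc[2]=1,scc[3]=1,scc[4]=?,scc[5]=0)
step 4: low=(low[0]=0,low[1]=1,low[2]=2,low[3]=2,low[4]=?,low[5]=4); scc=(scc[0]=?,scc[1]=2,scc[2]=1,scc[3]=1,scc[4]=?,scc[5]=0)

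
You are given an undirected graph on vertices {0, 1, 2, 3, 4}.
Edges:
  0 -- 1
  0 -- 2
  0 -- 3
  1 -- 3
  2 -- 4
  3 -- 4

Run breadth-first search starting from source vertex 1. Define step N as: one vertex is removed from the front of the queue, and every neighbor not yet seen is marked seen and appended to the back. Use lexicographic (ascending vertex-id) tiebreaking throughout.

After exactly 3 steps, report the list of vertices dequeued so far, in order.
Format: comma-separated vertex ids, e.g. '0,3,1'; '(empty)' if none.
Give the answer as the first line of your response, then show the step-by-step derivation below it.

1,0,3

step 1: dequeue 1; queue=[0,3]; order=1
step 2: dequeue 0; queue=[3,2]; order=1,0
step 3: dequeue 3; queue=[2,4]; order=1,0,3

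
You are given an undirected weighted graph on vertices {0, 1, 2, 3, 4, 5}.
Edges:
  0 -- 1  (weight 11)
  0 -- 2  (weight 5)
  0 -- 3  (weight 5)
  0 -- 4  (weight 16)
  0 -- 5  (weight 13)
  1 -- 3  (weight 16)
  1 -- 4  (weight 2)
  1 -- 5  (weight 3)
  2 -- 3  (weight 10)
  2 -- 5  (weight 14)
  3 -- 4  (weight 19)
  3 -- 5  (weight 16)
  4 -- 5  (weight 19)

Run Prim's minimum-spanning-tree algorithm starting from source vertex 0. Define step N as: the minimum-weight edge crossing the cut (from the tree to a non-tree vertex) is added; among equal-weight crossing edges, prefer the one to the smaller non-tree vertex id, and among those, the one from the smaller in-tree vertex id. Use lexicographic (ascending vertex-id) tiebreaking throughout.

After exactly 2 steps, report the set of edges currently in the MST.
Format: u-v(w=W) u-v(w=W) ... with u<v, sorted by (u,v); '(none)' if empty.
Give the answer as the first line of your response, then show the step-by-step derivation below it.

0-2(w=5) 0-3(w=5)

step 1: add edge 0-2 (w=5); MST = {0-2(w=5)}
step 2: add edge 0-3 (w=5); MST = {0-2(w=5) 0-3(w=5)}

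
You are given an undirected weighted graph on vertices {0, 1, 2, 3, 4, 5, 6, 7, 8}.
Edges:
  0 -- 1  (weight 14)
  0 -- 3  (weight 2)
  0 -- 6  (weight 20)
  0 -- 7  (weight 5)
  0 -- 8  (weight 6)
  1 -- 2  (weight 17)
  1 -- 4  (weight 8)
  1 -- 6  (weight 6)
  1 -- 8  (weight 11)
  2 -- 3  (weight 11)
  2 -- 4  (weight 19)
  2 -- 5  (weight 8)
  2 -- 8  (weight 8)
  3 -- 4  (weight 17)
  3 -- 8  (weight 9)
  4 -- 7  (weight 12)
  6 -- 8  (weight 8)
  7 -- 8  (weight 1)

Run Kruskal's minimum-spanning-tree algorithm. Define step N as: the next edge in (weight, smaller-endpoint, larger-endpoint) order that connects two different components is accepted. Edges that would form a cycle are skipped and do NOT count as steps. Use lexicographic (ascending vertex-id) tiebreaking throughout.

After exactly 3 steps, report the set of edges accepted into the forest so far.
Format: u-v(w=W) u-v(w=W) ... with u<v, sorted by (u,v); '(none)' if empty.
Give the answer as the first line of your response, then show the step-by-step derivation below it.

0-3(w=2) 0-7(w=5) 7-8(w=1)

step 1: add edge 7-8 (w=1); MST = {7-8(w=1)}
step 2: add edge 0-3 (w=2); MST = {0-3(w=2) 7-8(w=1)}
step 3: add edge 0-7 (w=5); MST = {0-3(w=2) 0-7(w=5) 7-8(w=1)}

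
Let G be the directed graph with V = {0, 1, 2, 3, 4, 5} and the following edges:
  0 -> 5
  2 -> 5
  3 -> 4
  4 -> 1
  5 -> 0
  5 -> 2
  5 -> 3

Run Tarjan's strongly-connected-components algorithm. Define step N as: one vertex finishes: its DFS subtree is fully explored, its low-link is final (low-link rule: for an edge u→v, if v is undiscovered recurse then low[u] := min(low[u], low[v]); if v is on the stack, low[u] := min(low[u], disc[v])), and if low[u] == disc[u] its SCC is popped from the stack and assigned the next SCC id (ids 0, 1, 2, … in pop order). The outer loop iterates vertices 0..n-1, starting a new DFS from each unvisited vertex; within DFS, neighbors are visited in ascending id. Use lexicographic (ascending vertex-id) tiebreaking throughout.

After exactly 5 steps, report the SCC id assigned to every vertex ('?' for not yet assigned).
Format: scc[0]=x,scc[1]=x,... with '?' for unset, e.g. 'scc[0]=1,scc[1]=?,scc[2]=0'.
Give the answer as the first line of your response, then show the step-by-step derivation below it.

scc[0]=?,scc[1]=0,scc[2]=?,scc[3]=2,scc[4]=1,scc[5]=?

step 1: low=(low[0]=0,low[1]=?,low[2]=1,low[3]=?,low[4]=?,low[5]=0); scc=(scc[0]=?,scc[1]=?,scc[2]=?,scc[3]=?,scc[4]=?,scc[5]=?)
step 2: low=(low[0]=0,low[1]=5,low[2]=1,low[3]=3,low[4]=4,low[5]=0); scc=(scc[0]=?,scc[1]=0,scc[2]=?,scc[3]=?,scc[4]=?,scc[5]=?)
step 3: low=(low[0]=0,low[1]=5,low[2]=1,low[3]=3,low[4]=4,low[5]=0); scc=(scc[0]=?,scc[1]=0,scc[2]=?,scc[3]=?,scc[4]=1,scc[5]=?)
step 4: low=(low[0]=0,low[1]=5,low[2]=1,low[3]=3,low[4]=4,low[5]=0); scc=(scc[0]=?,scc[1]=0,scc[2]=?,scc[3]=2,scc[4]=1,scc[5]=?)
step 5: low=(low[0]=0,low[1]=5,low[2]=1,low[3]=3,low[4]=4,low[5]=0); scc=(scc[0]=?,scc[1]=0,scc[2]=?,scc[3]=2,scc[4]=1,scc[5]=?)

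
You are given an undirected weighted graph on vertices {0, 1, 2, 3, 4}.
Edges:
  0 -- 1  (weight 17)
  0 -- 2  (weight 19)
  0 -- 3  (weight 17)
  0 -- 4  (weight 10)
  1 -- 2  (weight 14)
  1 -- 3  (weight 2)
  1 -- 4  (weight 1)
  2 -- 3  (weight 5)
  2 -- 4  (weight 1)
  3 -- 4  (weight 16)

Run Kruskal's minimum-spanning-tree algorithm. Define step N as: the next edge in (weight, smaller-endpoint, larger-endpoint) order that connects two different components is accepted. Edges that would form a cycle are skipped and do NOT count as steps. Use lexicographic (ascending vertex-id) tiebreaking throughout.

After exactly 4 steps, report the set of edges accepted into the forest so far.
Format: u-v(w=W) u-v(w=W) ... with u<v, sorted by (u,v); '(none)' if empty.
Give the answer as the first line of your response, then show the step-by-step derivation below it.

0-4(w=10) 1-3(w=2) 1-4(w=1) 2-4(w=1)

step 1: add edge 1-4 (w=1); MST = {1-4(w=1)}
step 2: add edge 2-4 (w=1); MST = {1-4(w=1) 2-4(w=1)}
step 3: add edge 1-3 (w=2); MST = {1-3(w=2) 1-4(w=1) 2-4(w=1)}
step 4: add edge 0-4 (w=10); MST = {0-4(w=10) 1-3(w=2) 1-4(w=1) 2-4(w=1)}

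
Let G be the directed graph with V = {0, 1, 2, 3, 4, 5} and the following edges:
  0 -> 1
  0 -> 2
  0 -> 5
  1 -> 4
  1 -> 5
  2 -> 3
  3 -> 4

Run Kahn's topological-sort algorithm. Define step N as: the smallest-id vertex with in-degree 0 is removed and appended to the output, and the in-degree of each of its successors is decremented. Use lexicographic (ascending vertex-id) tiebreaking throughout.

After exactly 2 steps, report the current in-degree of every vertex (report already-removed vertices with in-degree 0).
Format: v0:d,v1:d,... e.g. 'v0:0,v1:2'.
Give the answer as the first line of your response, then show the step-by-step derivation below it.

v0:0,v1:0,v2:0,v3:1,v4:1,v5:0

step 1: output 0; order=[0]; indeg=(0,0,0,1,2,1)
step 2: output 1; order=[0,1]; indeg=(0,0,0,1,1,0)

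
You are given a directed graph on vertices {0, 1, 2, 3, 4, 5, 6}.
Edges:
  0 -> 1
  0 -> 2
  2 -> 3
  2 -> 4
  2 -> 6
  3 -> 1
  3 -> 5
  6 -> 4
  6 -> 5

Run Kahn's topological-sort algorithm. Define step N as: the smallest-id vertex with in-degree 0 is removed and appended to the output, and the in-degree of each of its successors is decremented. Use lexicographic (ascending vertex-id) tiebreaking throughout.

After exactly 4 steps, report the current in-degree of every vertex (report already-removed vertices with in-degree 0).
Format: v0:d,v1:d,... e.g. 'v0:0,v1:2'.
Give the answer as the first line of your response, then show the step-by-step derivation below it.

v0:0,v1:0,v2:0,v3:0,v4:1,v5:1,v6:0

step 1: output 0; order=[0]; indeg=(0,1,0,1,2,2,1)
step 2: output 2; order=[0,2]; indeg=(0,1,0,0,1,2,0)
step 3: output 3; order=[0,2,3]; indeg=(0,0,0,0,1,1,0)
step 4: output 1; order=[0,2,3,1]; indeg=(0,0,0,0,1,1,0)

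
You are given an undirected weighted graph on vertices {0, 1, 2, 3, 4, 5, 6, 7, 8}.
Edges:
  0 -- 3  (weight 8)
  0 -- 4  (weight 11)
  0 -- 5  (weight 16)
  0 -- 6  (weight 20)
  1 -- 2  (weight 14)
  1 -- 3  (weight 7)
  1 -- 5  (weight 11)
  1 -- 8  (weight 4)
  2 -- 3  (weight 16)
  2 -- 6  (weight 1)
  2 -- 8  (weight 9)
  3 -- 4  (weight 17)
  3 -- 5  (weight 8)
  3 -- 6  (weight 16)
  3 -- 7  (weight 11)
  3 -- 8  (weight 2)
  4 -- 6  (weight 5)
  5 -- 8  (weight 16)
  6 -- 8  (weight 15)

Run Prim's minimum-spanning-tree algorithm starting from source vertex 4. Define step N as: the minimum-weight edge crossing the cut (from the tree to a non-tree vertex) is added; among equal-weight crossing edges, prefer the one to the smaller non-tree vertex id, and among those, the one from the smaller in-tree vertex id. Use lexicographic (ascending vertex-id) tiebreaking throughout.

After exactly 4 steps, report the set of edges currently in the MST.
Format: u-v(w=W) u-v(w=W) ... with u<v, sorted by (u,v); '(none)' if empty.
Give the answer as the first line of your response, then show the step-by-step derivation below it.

2-6(w=1) 2-8(w=9) 3-8(w=2) 4-6(w=5)

step 1: add edge 4-6 (w=5); MST = {4-6(w=5)}
step 2: add edge 2-6 (w=1); MST = {2-6(w=1) 4-6(w=5)}
step 3: add edge 2-8 (w=9); MST = {2-6(w=1) 2-8(w=9) 4-6(w=5)}
step 4: add edge 3-8 (w=2); MST = {2-6(w=1) 2-8(w=9) 3-8(w=2) 4-6(w=5)}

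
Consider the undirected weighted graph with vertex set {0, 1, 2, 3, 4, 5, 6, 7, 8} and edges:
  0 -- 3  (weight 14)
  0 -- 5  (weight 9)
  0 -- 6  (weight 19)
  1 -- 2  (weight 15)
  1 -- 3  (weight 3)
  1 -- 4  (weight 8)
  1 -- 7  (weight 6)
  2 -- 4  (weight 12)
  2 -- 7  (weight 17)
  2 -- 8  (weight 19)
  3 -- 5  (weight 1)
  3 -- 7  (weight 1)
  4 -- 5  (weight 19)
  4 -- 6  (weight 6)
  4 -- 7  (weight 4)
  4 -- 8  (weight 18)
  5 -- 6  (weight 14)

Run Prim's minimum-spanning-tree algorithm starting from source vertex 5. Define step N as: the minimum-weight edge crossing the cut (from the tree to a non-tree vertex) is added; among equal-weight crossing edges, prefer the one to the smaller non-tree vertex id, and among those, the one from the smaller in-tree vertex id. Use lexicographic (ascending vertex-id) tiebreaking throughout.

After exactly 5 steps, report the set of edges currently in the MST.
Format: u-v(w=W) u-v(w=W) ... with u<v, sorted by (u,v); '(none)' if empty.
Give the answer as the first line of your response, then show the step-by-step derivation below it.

1-3(w=3) 3-5(w=1) 3-7(w=1) 4-6(w=6) 4-7(w=4)

step 1: add edge 3-5 (w=1); MST = {3-5(w=1)}
step 2: add edge 3-7 (w=1); MST = {3-5(w=1) 3-7(w=1)}
step 3: add edge 1-3 (w=3); MST = {1-3(w=3) 3-5(w=1) 3-7(w=1)}
step 4: add edge 4-7 (w=4); MST = {1-3(w=3) 3-5(w=1) 3-7(w=1) 4-7(w=4)}
step 5: add edge 4-6 (w=6); MST = {1-3(w=3) 3-5(w=1) 3-7(w=1) 4-6(w=6) 4-7(w=4)}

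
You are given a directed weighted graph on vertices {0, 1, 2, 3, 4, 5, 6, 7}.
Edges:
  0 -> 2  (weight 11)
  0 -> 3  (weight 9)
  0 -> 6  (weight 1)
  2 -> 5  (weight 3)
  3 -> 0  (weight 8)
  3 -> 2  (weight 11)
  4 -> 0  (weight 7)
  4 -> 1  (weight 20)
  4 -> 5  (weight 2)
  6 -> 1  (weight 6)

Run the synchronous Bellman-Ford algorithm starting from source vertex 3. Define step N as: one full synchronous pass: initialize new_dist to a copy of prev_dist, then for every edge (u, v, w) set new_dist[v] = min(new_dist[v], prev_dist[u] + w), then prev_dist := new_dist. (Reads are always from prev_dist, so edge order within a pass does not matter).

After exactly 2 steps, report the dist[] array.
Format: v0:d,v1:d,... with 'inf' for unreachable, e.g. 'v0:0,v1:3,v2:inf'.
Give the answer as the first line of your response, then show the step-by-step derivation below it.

v0:8,v1:inf,v2:11,v3:0,v4:inf,v5:14,v6:9,v7:inf

step 1: dist = v0:8,v1:inf,v2:11,v3:0,v4:inf,v5:inf,v6:inf,v7:inf
step 2: dist = v0:8,v1:inf,v2:11,v3:0,v4:inf,v5:14,v6:9,v7:inf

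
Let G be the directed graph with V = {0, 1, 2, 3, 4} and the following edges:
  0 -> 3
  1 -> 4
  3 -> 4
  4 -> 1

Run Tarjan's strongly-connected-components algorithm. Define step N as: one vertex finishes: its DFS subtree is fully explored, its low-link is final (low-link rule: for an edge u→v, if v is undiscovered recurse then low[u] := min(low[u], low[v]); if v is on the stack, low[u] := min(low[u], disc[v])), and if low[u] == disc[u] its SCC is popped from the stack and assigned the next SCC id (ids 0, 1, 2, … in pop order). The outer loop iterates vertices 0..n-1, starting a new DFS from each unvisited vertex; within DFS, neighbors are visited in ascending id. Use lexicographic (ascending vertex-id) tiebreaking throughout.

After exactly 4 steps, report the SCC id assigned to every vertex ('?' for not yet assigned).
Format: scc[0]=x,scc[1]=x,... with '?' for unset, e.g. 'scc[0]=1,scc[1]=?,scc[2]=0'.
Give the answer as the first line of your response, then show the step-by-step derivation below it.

scc[0]=2,scc[1]=0,scc[2]=?,scc[3]=1,scc[4]=0

step 1: low=(low[0]=0,low[1]=2,low[2]=?,low[3]=1,low[4]=2); scc=(scc[0]=?,scc[1]=?,scc[2]=?,scc[3]=?,scc[4]=?)
step 2: low=(low[0]=0,low[1]=2,low[2]=?,low[3]=1,low[4]=2); scc=(scc[0]=?,scc[1]=0,scc[2]=?,scc[3]=?,scc[4]=0)
step 3: low=(low[0]=0,low[1]=2,low[2]=?,low[3]=1,low[4]=2); scc=(scc[0]=?,scc[1]=0,scc[2]=?,scc[3]=1,scc[4]=0)
step 4: low=(low[0]=0,low[1]=2,low[2]=?,low[3]=1,low[4]=2); scc=(scc[0]=2,scc[1]=0,scc[2]=?,scc[3]=1,scc[4]=0)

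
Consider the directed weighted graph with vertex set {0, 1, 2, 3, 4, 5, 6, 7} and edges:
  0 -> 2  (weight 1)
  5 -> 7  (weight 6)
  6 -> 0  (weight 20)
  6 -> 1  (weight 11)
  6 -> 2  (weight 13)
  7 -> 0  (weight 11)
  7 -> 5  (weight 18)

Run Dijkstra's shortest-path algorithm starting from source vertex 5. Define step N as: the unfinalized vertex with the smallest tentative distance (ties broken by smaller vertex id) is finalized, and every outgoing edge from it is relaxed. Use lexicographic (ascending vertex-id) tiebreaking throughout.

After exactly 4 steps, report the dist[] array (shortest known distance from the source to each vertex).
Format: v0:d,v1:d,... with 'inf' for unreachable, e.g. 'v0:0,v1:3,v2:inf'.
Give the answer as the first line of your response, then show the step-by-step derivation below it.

v0:17,v1:inf,v2:18,v3:inf,v4:inf,v5:0,v6:inf,v7:6

step 1: dist = v0:inf,v1:inf,v2:inf,v3:inf,v4:inf,v5:0,v6:inf,v7:6
step 2: dist = v0:17,v1:inf,v2:inf,v3:inf,v4:inf,v5:0,v6:inf,v7:6
step 3: dist = v0:17,v1:inf,v2:18,v3:inf,v4:inf,v5:0,v6:inf,v7:6
step 4: dist = v0:17,v1:inf,v2:18,v3:inf,v4:inf,v5:0,v6:inf,v7:6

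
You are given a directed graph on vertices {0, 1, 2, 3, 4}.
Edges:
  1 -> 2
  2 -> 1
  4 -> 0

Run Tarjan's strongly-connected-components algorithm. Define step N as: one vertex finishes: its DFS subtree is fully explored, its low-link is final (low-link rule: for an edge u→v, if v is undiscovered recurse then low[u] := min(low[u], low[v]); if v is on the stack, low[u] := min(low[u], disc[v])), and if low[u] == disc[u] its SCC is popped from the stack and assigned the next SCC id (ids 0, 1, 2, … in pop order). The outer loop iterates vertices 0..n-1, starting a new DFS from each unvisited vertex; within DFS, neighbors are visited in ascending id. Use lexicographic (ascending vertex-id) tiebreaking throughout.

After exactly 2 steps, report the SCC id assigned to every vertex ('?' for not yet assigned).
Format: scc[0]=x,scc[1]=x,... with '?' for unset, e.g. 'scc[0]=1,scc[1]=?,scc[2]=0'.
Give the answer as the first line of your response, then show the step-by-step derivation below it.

scc[0]=0,scc[1]=?,scc[2]=?,scc[3]=?,scc[4]=?

step 1: low=(low[0]=0,low[1]=?,low[2]=?,low[3]=?,low[4]=?); scc=(scc[0]=0,scc[1]=?,scc[2]=?,scc[3]=?,scc[4]=?)
step 2: low=(low[0]=0,low[1]=1,low[2]=1,low[3]=?,low[4]=?); scc=(scc[0]=0,scc[1]=?,scc[2]=?,scc[3]=?,scc[4]=?)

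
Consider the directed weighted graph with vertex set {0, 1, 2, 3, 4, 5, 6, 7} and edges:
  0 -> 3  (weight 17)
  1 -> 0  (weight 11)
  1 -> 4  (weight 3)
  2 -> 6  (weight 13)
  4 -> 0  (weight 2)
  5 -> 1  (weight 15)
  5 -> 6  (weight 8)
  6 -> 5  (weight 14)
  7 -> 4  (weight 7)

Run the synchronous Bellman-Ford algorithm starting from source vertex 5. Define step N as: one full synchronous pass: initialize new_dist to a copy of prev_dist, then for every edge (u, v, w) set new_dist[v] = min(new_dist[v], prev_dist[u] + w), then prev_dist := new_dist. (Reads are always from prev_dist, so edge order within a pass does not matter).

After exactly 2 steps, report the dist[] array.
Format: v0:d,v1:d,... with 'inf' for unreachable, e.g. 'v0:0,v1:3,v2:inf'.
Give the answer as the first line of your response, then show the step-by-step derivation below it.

v0:26,v1:15,v2:inf,v3:inf,v4:18,v5:0,v6:8,v7:inf

step 1: dist = v0:inf,v1:15,v2:inf,v3:inf,v4:inf,v5:0,v6:8,v7:inf
step 2: dist = v0:26,v1:15,v2:inf,v3:inf,v4:18,v5:0,v6:8,v7:inf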